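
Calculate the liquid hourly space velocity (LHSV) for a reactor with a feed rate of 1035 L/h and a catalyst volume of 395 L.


LHSV = volumetric feed rate / catalyst volume
= 1035 L/h / 395 L
= 2.620 h^-1

2.620 h^-1


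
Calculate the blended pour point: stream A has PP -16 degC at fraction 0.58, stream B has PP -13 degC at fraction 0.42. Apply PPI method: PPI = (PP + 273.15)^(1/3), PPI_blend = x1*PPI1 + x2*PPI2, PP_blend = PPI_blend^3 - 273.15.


PPI_1 = (-16 + 273.15)^(1/3) = 6.359098
PPI_2 = (-13 + 273.15)^(1/3) = 6.383731
PPI_blend = 0.58 * 6.359098 + 0.42 * 6.383731 = 6.369444
PP_blend = 6.369444^3 - 273.15 = 258.4072 - 273.15 = -14.74

-14.74 degC


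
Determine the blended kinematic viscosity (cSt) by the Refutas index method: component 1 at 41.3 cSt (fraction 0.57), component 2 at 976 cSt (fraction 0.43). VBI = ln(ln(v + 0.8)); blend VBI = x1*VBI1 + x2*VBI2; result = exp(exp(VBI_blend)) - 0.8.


Refutas method: VBN_i = 14.534*ln(ln(visc_i + 0.8)) + 10.975, blended linearly by mass fraction; since VBN is linear in VBI_i = ln(ln(visc_i + 0.8)) and the fractions sum to 1, blend VBI directly: visc = exp(exp(VBI_blend)) - 0.8
VBI_1 = ln(ln(41.3 + 0.8)) = 1.3191
VBI_2 = ln(ln(976 + 0.8)) = 1.92924
VBI_blend = 0.57 * 1.3191 + 0.43 * 1.92924 = 1.58146
visc_blend = exp(exp(1.58146)) - 0.8 = 128.5

128.5 cSt


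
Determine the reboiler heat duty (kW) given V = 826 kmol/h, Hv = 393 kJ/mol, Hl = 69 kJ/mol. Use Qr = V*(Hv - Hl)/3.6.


Qr = 826 * (393 - 69) / 3.6 = 826 * 324 / 3.6 = 74340

74340 kW


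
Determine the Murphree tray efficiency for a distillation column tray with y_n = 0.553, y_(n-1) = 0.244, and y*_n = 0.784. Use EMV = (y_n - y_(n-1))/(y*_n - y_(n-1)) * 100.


Murphree vapor efficiency: EMV = (y_n - y_(n-1)) / (y*_n - y_(n-1)) * 100
EMV = (0.553 - 0.244) / (0.784 - 0.244) * 100 = 0.309 / 0.54 * 100 = 57.22

57.22 %


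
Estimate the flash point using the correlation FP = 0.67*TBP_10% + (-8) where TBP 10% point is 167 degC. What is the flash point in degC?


FP = 0.67 * 167 + (-8) = 103.89

103.89 degC


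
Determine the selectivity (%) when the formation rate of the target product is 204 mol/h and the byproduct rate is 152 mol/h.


Selectivity = desired / (desired + undesired) * 100
Total products = 204 + 152 = 356 mol/h
S = 204 / 356 * 100
= 0.5730 * 100
= 57.30 %

57.30 %


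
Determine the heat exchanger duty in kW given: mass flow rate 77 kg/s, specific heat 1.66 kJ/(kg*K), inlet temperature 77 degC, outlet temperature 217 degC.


Q = m_dot * cp * delta_T
delta_T = 217 - 77 = 140 K
Q = 77 * 1.66 * 140
= 127.82 * 140
= 17894.8 kW

17894.8 kW


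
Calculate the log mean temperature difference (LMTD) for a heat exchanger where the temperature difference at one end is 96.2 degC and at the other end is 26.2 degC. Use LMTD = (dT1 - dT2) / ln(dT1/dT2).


LMTD = (dT1 - dT2) / ln(dT1/dT2)
= (96.2 - 26.2) / ln(96.2 / 26.2) = 70 / 1.30067 = 53.82

53.82 degC


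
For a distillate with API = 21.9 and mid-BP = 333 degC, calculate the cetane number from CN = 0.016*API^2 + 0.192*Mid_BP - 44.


CN = 0.016 * 21.9^2 + 0.192 * 333 - 44
CN = 7.67376 + 63.936 - 44 = 27.60976

27.60976


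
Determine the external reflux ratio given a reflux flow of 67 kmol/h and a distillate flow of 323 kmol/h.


Reflux ratio definition: R = L / D (liquid returned / distillate withdrawn)
L = 67 kmol/h, D = 323 kmol/h
R = 67 / 323 = 0.2074

0.2074


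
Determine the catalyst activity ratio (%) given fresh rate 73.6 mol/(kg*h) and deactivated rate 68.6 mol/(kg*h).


Activity (%) = (rate_used / rate_fresh) * 100
rate_used = 68.6, rate_fresh = 73.6
= (68.6 / 73.6) * 100
= 0.9321 * 100 = 93.21

93.21 %


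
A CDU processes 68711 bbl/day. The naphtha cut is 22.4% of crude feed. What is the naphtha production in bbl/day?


Crude throughput = 68711 bbl/day
Fraction yield = 22.4%
yield = throughput * fraction / 100
yield = 68711 * 22.4 / 100 = 15391.264

15391.264 bbl/day


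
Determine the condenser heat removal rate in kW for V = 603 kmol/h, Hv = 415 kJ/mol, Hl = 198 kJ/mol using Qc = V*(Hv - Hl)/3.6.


Qc = 603 * (415 - 198) / 3.6 = 603 * 217 / 3.6 = 36350

36350 kW


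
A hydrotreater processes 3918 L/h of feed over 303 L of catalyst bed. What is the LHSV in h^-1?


LHSV = volumetric feed rate / catalyst volume
= 3918 L/h / 303 L
= 12.93 h^-1

12.93 h^-1


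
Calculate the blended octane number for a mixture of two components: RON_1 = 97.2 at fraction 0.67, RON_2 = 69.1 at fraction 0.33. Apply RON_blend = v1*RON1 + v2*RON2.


Linear blending: RON_blend = sum(vi * RONi)
Contribution 1: 0.67 * 97.2 = 65.124
Contribution 2: 0.33 * 69.1 = 22.803
RON_blend = 65.124 + 22.803 = 87.927

87.927


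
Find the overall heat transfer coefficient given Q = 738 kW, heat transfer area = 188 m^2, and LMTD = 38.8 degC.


From Q = U*A*LMTD, U = Q / (A * LMTD)
U = 738 / (188 * 38.8) = 738 / 7294.4 = 0.1012

0.1012 kW/(m^2*K)


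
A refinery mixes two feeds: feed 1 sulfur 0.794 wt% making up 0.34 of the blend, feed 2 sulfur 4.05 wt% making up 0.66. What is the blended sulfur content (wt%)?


Linear sulfur blending: S_blend = x1*S1 + x2*S2
Contribution 1: 0.34 * 0.794 = 0.26996 wt%
Contribution 2: 0.66 * 4.05 = 2.673 wt%
S_blend = 0.26996 + 2.673 = 2.94296

2.94296 wt%


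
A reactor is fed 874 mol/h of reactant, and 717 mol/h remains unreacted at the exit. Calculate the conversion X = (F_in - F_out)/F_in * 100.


X = (F_in - F_out) / F_in * 100
Moles reacted = 874 - 717 = 157
X = 157 / 874 * 100
= 0.1796 * 100
= 17.96 %

17.96 %


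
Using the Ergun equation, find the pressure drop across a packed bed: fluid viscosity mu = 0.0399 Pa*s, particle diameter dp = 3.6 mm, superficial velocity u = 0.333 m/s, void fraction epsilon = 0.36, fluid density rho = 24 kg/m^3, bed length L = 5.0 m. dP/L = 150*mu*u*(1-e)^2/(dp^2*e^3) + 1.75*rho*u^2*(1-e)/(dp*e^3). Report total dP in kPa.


dp = 3.6 mm = 0.0036 m
Viscous term = 150*0.0399*0.333*(1-0.36)^2 / (0.0036^2*0.36^3) = 1350070
Inertial term = 1.75*24*0.333^2*(1-0.36) / (0.0036*0.36^3) = 17746.3
dP/L = 1350070 + 17746.3 = 1367820 Pa/m
dP = 1367820 * 5.0 / 1000 = 6839 kPa

6839 kPa


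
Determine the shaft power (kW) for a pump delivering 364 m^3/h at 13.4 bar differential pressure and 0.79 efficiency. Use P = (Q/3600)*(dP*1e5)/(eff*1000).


Q = 364 / 3600 = 0.101111 m^3/s
P = 0.101111 * (13.4 * 1e5) / 0.79 / 1000 = 171.5

171.5 kW


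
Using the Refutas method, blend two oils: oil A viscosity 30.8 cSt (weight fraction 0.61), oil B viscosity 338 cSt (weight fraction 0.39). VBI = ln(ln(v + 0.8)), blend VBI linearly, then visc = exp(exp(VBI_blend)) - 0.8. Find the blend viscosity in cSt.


Refutas method: VBN_i = 14.534*ln(ln(visc_i + 0.8)) + 10.975, blended linearly by mass fraction; since VBN is linear in VBI_i = ln(ln(visc_i + 0.8)) and the fractions sum to 1, blend VBI directly: visc = exp(exp(VBI_blend)) - 0.8
VBI_1 = ln(ln(30.8 + 0.8)) = 1.23929
VBI_2 = ln(ln(338 + 0.8)) = 1.76223
VBI_blend = 0.61 * 1.23929 + 0.39 * 1.76223 = 1.44324
visc_blend = exp(exp(1.44324)) - 0.8 = 68.22

68.22 cSt


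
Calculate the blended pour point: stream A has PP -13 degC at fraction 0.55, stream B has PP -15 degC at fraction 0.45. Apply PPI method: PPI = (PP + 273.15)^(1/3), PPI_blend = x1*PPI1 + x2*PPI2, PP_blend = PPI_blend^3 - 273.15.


PPI_1 = (-13 + 273.15)^(1/3) = 6.383731
PPI_2 = (-15 + 273.15)^(1/3) = 6.36733
PPI_blend = 0.55 * 6.383731 + 0.45 * 6.36733 = 6.376351
PP_blend = 6.376351^3 - 273.15 = 259.2487 - 273.15 = -13.9

-13.9 degC


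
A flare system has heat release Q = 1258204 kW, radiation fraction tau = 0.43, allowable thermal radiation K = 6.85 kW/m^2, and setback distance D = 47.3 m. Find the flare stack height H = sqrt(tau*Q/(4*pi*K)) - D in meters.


tau*Q/(4*pi*K) = 0.43 * 1258204 / (4 * pi * 6.85) = 6285.2
sqrt(6285.2) = 79.2793
H = 79.2793 - 47.3 = 31.98

31.98 m


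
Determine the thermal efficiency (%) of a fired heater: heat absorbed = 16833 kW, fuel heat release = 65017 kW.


Furnace efficiency = Q_absorbed / Q_fuel * 100
= 16833 / 65017 * 100 = 25.89

25.89 %


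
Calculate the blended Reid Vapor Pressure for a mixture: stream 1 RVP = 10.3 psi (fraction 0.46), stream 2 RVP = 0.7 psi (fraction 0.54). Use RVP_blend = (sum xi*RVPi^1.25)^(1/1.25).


Chevron index: RVP_blend = (sum xi*RVPi^1.25)^(1/1.25)
RVP^1.25 terms: 0.46 * 10.3^1.25 + 0.54 * 0.7^1.25 = 8.83373
RVP_blend = 8.83373^(1/1.25) = 5.714

5.714 psi


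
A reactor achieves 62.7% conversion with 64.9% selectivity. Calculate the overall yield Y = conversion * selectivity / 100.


Overall yield = conversion (%) * selectivity (%) / 100
Conversion = 62.7%, Selectivity = 64.9%
Y = 62.7 * 64.9 / 100
= 40.6923 %

40.6923 %


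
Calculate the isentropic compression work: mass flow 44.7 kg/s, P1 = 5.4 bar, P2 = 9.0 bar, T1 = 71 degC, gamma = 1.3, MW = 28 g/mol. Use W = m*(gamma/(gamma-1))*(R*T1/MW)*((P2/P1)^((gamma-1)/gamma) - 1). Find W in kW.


Isentropic work: W = m*(gamma/(gamma-1))*(R*T1/MW)*((P2/P1)^((gamma-1)/gamma) - 1)
T1 = 71 + 273.15 = 344.15 K
Pressure ratio = 9.0 / 5.4 = 1.66667
Exponent = (1.3 - 1)/1.3 = 0.230769
(P2/P1)^exp - 1 = 1.66667^0.230769 - 1 = 0.125113
W = 44.7 * 1.3 / 0.3 * 8.314 * 344.15 / 28 * 0.125113 = 2476

2476 kW


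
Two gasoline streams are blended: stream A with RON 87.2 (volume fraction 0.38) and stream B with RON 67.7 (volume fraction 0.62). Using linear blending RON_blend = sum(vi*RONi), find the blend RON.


Linear blending: RON_blend = sum(vi * RONi)
Contribution 1: 0.38 * 87.2 = 33.136
Contribution 2: 0.62 * 67.7 = 41.974
RON_blend = 33.136 + 41.974 = 75.11

75.11


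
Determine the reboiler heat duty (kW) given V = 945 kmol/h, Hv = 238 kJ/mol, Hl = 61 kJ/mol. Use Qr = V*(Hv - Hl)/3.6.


Qr = 945 * (238 - 61) / 3.6 = 945 * 177 / 3.6 = 46460

46460 kW


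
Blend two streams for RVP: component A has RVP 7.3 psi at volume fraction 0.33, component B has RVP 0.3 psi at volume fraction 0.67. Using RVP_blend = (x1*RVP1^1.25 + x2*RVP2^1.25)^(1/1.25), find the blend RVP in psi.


Chevron index: RVP_blend = (sum xi*RVPi^1.25)^(1/1.25)
RVP^1.25 terms: 0.33 * 7.3^1.25 + 0.67 * 0.3^1.25 = 4.1085
RVP_blend = 4.1085^(1/1.25) = 3.097

3.097 psi


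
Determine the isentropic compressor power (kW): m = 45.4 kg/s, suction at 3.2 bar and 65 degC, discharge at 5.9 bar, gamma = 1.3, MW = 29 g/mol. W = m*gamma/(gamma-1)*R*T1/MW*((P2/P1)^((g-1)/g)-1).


Isentropic work: W = m*(gamma/(gamma-1))*(R*T1/MW)*((P2/P1)^((gamma-1)/gamma) - 1)
T1 = 65 + 273.15 = 338.15 K
Pressure ratio = 5.9 / 3.2 = 1.84375
Exponent = (1.3 - 1)/1.3 = 0.230769
(P2/P1)^exp - 1 = 1.84375^0.230769 - 1 = 0.151637
W = 45.4 * 1.3 / 0.3 * 8.314 * 338.15 / 29 * 0.151637 = 2892

2892 kW


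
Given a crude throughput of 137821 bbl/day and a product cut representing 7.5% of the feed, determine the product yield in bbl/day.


Crude throughput = 137821 bbl/day
Fraction yield = 7.5%
yield = throughput * fraction / 100
yield = 137821 * 7.5 / 100 = 10336.575

10336.575 bbl/day


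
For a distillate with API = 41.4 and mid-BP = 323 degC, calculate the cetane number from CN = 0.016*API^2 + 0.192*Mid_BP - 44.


CN = 0.016 * 41.4^2 + 0.192 * 323 - 44
CN = 27.42336 + 62.016 - 44 = 45.43936

45.43936


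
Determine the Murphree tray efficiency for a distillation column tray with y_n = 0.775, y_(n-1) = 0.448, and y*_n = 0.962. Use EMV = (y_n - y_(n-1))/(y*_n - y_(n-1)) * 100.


Murphree vapor efficiency: EMV = (y_n - y_(n-1)) / (y*_n - y_(n-1)) * 100
EMV = (0.775 - 0.448) / (0.962 - 0.448) * 100 = 0.327 / 0.514 * 100 = 63.62

63.62 %


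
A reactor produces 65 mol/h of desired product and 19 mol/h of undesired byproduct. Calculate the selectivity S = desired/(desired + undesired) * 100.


Selectivity = desired / (desired + undesired) * 100
Total products = 65 + 19 = 84 mol/h
S = 65 / 84 * 100
= 0.7738 * 100
= 77.38 %

77.38 %


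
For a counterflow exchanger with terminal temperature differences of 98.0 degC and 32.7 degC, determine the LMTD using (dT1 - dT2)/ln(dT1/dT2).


LMTD = (dT1 - dT2) / ln(dT1/dT2)
= (98.0 - 32.7) / ln(98.0 / 32.7) = 65.3 / 1.09759 = 59.49

59.49 degC


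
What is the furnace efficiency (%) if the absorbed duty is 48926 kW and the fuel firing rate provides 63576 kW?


Furnace efficiency = Q_absorbed / Q_fuel * 100
= 48926 / 63576 * 100 = 76.96

76.96 %


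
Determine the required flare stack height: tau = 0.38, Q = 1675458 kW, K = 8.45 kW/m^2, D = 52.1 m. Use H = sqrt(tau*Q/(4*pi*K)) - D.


tau*Q/(4*pi*K) = 0.38 * 1675458 / (4 * pi * 8.45) = 5995.85
sqrt(5995.85) = 77.4329
H = 77.4329 - 52.1 = 25.33

25.33 m


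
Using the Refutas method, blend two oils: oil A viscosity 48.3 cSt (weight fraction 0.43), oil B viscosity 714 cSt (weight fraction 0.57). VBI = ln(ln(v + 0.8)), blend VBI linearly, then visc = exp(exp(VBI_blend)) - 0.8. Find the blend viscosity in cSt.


Refutas method: VBN_i = 14.534*ln(ln(visc_i + 0.8)) + 10.975, blended linearly by mass fraction; since VBN is linear in VBI_i = ln(ln(visc_i + 0.8)) and the fractions sum to 1, blend VBI directly: visc = exp(exp(VBI_blend)) - 0.8
VBI_1 = ln(ln(48.3 + 0.8)) = 1.3594
VBI_2 = ln(ln(714 + 0.8)) = 1.88282
VBI_blend = 0.43 * 1.3594 + 0.57 * 1.88282 = 1.65775
visc_blend = exp(exp(1.65775)) - 0.8 = 189.3

189.3 cSt


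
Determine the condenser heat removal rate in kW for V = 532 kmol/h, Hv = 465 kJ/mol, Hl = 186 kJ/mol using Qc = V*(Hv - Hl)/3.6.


Qc = 532 * (465 - 186) / 3.6 = 532 * 279 / 3.6 = 41230

41230 kW


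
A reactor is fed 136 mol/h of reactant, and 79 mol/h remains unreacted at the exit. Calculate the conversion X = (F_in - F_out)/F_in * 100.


X = (F_in - F_out) / F_in * 100
Moles reacted = 136 - 79 = 57
X = 57 / 136 * 100
= 0.4191 * 100
= 41.91 %

41.91 %


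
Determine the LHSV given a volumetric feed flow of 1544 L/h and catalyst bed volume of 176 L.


LHSV = volumetric feed rate / catalyst volume
= 1544 L/h / 176 L
= 8.773 h^-1

8.773 h^-1


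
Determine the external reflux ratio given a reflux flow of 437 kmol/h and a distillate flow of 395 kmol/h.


Reflux ratio definition: R = L / D (liquid returned / distillate withdrawn)
L = 437 kmol/h, D = 395 kmol/h
R = 437 / 395 = 1.106

1.106


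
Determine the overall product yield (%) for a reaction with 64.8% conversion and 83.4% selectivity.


Overall yield = conversion (%) * selectivity (%) / 100
Conversion = 64.8%, Selectivity = 83.4%
Y = 64.8 * 83.4 / 100
= 54.0432 %

54.0432 %


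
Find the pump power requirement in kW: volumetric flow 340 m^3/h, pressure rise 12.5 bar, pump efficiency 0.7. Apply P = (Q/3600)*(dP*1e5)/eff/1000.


Q = 340 / 3600 = 0.0944444 m^3/s
P = 0.0944444 * (12.5 * 1e5) / 0.7 / 1000 = 168.7

168.7 kW


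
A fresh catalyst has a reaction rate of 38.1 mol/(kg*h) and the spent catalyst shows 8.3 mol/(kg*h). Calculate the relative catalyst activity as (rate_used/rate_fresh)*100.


Activity (%) = (rate_used / rate_fresh) * 100
rate_used = 8.3, rate_fresh = 38.1
= (8.3 / 38.1) * 100
= 0.2178 * 100 = 21.78

21.78 %


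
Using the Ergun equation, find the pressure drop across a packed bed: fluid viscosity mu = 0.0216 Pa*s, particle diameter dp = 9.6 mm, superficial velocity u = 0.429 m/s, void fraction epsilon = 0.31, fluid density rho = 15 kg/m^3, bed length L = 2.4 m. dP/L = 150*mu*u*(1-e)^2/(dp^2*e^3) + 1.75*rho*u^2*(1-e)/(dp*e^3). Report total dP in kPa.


dp = 9.6 mm = 0.0096 m
Viscous term = 150*0.0216*0.429*(1-0.31)^2 / (0.0096^2*0.31^3) = 241031
Inertial term = 1.75*15*0.429^2*(1-0.31) / (0.0096*0.31^3) = 11655.7
dP/L = 241031 + 11655.7 = 252687 Pa/m
dP = 252687 * 2.4 / 1000 = 606.4 kPa

606.4 kPa


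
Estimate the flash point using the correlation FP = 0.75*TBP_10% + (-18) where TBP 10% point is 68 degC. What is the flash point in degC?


FP = 0.75 * 68 + (-18) = 33

33 degC


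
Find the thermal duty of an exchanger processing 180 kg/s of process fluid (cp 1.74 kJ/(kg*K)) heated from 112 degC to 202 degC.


Q = m_dot * cp * delta_T
delta_T = 202 - 112 = 90 K
Q = 180 * 1.74 * 90
= 313.2 * 90
= 28188 kW

28188 kW


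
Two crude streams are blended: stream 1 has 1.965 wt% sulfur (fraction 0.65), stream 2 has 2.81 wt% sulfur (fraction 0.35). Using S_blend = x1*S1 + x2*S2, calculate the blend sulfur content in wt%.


Linear sulfur blending: S_blend = x1*S1 + x2*S2
Contribution 1: 0.65 * 1.965 = 1.27725 wt%
Contribution 2: 0.35 * 2.81 = 0.9835 wt%
S_blend = 1.27725 + 0.9835 = 2.26075

2.26075 wt%


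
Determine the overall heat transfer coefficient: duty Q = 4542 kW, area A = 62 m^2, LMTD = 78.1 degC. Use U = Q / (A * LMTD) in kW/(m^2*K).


From Q = U*A*LMTD, U = Q / (A * LMTD)
U = 4542 / (62 * 78.1) = 4542 / 4842.2 = 0.9380

0.9380 kW/(m^2*K)


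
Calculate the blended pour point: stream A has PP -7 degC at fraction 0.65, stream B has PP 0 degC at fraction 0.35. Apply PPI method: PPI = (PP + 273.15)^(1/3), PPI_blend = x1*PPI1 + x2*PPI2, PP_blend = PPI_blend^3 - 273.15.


PPI_1 = (-7 + 273.15)^(1/3) = 6.432436
PPI_2 = (0 + 273.15)^(1/3) = 6.488342
PPI_blend = 0.65 * 6.432436 + 0.35 * 6.488342 = 6.452003
PP_blend = 6.452003^3 - 273.15 = 268.5862 - 273.15 = -4.56

-4.56 degC


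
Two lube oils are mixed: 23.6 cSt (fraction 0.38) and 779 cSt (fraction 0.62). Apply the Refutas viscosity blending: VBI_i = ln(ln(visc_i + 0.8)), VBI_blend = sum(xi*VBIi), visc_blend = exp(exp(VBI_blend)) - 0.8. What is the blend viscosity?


Refutas method: VBN_i = 14.534*ln(ln(visc_i + 0.8)) + 10.975, blended linearly by mass fraction; since VBN is linear in VBI_i = ln(ln(visc_i + 0.8)) and the fractions sum to 1, blend VBI directly: visc = exp(exp(VBI_blend)) - 0.8
VBI_1 = ln(ln(23.6 + 0.8)) = 1.16146
VBI_2 = ln(ln(779 + 0.8)) = 1.89597
VBI_blend = 0.38 * 1.16146 + 0.62 * 1.89597 = 1.61686
visc_blend = exp(exp(1.61686)) - 0.8 = 153.2

153.2 cSt


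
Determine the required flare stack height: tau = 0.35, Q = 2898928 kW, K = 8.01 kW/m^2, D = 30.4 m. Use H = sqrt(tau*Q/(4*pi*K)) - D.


tau*Q/(4*pi*K) = 0.35 * 2898928 / (4 * pi * 8.01) = 10080.1
sqrt(10080.1) = 100.4
H = 100.4 - 30.4 = 70.00

70.00 m


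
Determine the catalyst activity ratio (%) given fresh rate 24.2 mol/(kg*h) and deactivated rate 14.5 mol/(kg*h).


Activity (%) = (rate_used / rate_fresh) * 100
rate_used = 14.5, rate_fresh = 24.2
= (14.5 / 24.2) * 100
= 0.5992 * 100 = 59.92

59.92 %


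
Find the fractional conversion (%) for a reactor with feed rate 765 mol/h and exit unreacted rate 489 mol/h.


X = (F_in - F_out) / F_in * 100
Moles reacted = 765 - 489 = 276
X = 276 / 765 * 100
= 0.3608 * 100
= 36.08 %

36.08 %


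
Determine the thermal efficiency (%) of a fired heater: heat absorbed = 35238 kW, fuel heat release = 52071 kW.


Furnace efficiency = Q_absorbed / Q_fuel * 100
= 35238 / 52071 * 100 = 67.67

67.67 %


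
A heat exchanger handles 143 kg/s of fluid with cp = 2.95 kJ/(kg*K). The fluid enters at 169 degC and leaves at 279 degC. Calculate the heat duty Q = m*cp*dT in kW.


Q = m_dot * cp * delta_T
delta_T = 279 - 169 = 110 K
Q = 143 * 2.95 * 110
= 421.85 * 110
= 46403.5 kW

46403.5 kW


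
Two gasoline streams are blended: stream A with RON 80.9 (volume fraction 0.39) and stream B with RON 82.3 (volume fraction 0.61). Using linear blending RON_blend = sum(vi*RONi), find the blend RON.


Linear blending: RON_blend = sum(vi * RONi)
Contribution 1: 0.39 * 80.9 = 31.551
Contribution 2: 0.61 * 82.3 = 50.203
RON_blend = 31.551 + 50.203 = 81.754

81.754


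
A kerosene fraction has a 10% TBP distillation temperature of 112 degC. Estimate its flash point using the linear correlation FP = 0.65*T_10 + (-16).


FP = 0.65 * 112 + (-16) = 56.8

56.8 degC


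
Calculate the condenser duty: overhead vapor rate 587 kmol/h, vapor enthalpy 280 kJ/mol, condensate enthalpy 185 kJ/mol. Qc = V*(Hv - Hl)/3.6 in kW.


Qc = 587 * (280 - 185) / 3.6 = 587 * 95 / 3.6 = 15490

15490 kW


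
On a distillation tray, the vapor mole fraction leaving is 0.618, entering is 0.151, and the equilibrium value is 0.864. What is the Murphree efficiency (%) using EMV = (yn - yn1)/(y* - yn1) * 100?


Murphree vapor efficiency: EMV = (y_n - y_(n-1)) / (y*_n - y_(n-1)) * 100
EMV = (0.618 - 0.151) / (0.864 - 0.151) * 100 = 0.467 / 0.713 * 100 = 65.50

65.50 %


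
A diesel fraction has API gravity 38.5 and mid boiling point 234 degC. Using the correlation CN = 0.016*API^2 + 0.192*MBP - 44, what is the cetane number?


CN = 0.016 * 38.5^2 + 0.192 * 234 - 44
CN = 23.716 + 44.928 - 44 = 24.644

24.644


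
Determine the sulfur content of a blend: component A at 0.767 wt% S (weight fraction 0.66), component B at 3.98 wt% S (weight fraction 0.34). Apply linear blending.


Linear sulfur blending: S_blend = x1*S1 + x2*S2
Contribution 1: 0.66 * 0.767 = 0.50622 wt%
Contribution 2: 0.34 * 3.98 = 1.3532 wt%
S_blend = 0.50622 + 1.3532 = 1.85942

1.85942 wt%


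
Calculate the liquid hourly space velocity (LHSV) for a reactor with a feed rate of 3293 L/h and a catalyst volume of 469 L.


LHSV = volumetric feed rate / catalyst volume
= 3293 L/h / 469 L
= 7.021 h^-1

7.021 h^-1


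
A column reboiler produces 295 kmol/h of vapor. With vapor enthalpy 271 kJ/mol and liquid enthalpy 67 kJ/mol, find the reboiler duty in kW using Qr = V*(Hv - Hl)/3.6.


Qr = 295 * (271 - 67) / 3.6 = 295 * 204 / 3.6 = 16720

16720 kW


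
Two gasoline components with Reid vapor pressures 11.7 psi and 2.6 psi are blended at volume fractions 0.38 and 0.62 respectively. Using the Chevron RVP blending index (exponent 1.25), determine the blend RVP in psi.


Chevron index: RVP_blend = (sum xi*RVPi^1.25)^(1/1.25)
RVP^1.25 terms: 0.38 * 11.7^1.25 + 0.62 * 2.6^1.25 = 10.2697
RVP_blend = 10.2697^(1/1.25) = 6.445

6.445 psi


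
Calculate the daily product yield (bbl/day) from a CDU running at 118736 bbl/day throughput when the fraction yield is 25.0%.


Crude throughput = 118736 bbl/day
Fraction yield = 25.0%
yield = throughput * fraction / 100
yield = 118736 * 25.0 / 100 = 29684

29684 bbl/day


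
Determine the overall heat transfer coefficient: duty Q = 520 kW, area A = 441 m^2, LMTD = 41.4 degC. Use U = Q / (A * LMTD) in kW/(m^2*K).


From Q = U*A*LMTD, U = Q / (A * LMTD)
U = 520 / (441 * 41.4) = 520 / 18257.4 = 0.02848

0.02848 kW/(m^2*K)


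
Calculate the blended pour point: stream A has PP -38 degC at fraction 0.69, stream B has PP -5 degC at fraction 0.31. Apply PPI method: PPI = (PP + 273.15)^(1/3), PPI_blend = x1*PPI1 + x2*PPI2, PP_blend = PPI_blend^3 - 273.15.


PPI_1 = (-38 + 273.15)^(1/3) = 6.172318
PPI_2 = (-5 + 273.15)^(1/3) = 6.448508
PPI_blend = 0.69 * 6.172318 + 0.31 * 6.448508 = 6.257937
PP_blend = 6.257937^3 - 273.15 = 245.0719 - 273.15 = -28.08

-28.08 degC


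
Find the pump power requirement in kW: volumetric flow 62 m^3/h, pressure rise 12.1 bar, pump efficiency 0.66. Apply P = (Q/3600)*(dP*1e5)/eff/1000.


Q = 62 / 3600 = 0.0172222 m^3/s
P = 0.0172222 * (12.1 * 1e5) / 0.66 / 1000 = 31.57

31.57 kW


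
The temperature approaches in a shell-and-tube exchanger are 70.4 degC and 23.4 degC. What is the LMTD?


LMTD = (dT1 - dT2) / ln(dT1/dT2)
= (70.4 - 23.4) / ln(70.4 / 23.4) = 47 / 1.10146 = 42.67

42.67 degC


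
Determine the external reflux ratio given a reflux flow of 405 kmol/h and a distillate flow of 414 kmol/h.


Reflux ratio definition: R = L / D (liquid returned / distillate withdrawn)
L = 405 kmol/h, D = 414 kmol/h
R = 405 / 414 = 0.9783

0.9783


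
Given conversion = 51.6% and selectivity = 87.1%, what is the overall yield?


Overall yield = conversion (%) * selectivity (%) / 100
Conversion = 51.6%, Selectivity = 87.1%
Y = 51.6 * 87.1 / 100
= 44.9436 %

44.9436 %


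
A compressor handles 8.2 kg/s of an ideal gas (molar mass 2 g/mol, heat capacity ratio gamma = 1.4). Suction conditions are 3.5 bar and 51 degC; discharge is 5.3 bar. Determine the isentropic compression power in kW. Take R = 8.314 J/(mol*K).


Isentropic work: W = m*(gamma/(gamma-1))*(R*T1/MW)*((P2/P1)^((gamma-1)/gamma) - 1)
T1 = 51 + 273.15 = 324.15 K
Pressure ratio = 5.3 / 3.5 = 1.51429
Exponent = (1.4 - 1)/1.4 = 0.285714
(P2/P1)^exp - 1 = 1.51429^0.285714 - 1 = 0.12587
W = 8.2 * 1.4 / 0.4 * 8.314 * 324.15 / 2 * 0.12587 = 4868

4868 kW


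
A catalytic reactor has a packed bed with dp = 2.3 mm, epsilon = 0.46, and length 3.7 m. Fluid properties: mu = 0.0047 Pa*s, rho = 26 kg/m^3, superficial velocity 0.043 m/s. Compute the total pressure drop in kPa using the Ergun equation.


dp = 2.3 mm = 0.0023 m
Viscous term = 150*0.0047*0.043*(1-0.46)^2 / (0.0023^2*0.46^3) = 17167.9
Inertial term = 1.75*26*0.043^2*(1-0.46) / (0.0023*0.46^3) = 202.927
dP/L = 17167.9 + 202.927 = 17370.8 Pa/m
dP = 17370.8 * 3.7 / 1000 = 64.27 kPa

64.27 kPa


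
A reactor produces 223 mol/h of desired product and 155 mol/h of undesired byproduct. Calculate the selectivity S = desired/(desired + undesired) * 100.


Selectivity = desired / (desired + undesired) * 100
Total products = 223 + 155 = 378 mol/h
S = 223 / 378 * 100
= 0.5899 * 100
= 58.99 %

58.99 %


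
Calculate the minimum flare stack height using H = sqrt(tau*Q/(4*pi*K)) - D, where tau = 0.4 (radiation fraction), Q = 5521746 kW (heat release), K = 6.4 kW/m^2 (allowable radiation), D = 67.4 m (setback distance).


tau*Q/(4*pi*K) = 0.4 * 5521746 / (4 * pi * 6.4) = 27462.9
sqrt(27462.9) = 165.719
H = 165.719 - 67.4 = 98.32

98.32 m


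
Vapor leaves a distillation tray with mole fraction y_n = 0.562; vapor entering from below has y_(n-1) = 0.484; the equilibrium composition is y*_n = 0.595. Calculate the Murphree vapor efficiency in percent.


Murphree vapor efficiency: EMV = (y_n - y_(n-1)) / (y*_n - y_(n-1)) * 100
EMV = (0.562 - 0.484) / (0.595 - 0.484) * 100 = 0.078 / 0.111 * 100 = 70.27

70.27 %


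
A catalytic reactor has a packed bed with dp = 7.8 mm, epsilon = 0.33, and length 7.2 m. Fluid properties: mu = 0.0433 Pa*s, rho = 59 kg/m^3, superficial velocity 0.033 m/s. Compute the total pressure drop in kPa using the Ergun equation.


dp = 7.8 mm = 0.0078 m
Viscous term = 150*0.0433*0.033*(1-0.33)^2 / (0.0078^2*0.33^3) = 44006
Inertial term = 1.75*59*0.033^2*(1-0.33) / (0.0078*0.33^3) = 268.755
dP/L = 44006 + 268.755 = 44274.8 Pa/m
dP = 44274.8 * 7.2 / 1000 = 318.8 kPa

318.8 kPa


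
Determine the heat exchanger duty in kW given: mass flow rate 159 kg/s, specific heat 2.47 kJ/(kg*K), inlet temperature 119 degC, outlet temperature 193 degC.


Q = m_dot * cp * delta_T
delta_T = 193 - 119 = 74 K
Q = 159 * 2.47 * 74
= 392.73 * 74
= 29062.02 kW

29062.02 kW


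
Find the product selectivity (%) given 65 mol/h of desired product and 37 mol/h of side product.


Selectivity = desired / (desired + undesired) * 100
Total products = 65 + 37 = 102 mol/h
S = 65 / 102 * 100
= 0.6373 * 100
= 63.73 %

63.73 %


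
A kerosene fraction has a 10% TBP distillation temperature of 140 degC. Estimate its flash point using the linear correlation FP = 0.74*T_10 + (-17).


FP = 0.74 * 140 + (-17) = 86.6

86.6 degC


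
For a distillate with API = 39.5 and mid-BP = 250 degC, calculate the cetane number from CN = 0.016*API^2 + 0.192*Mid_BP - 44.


CN = 0.016 * 39.5^2 + 0.192 * 250 - 44
CN = 24.964 + 48 - 44 = 28.964

28.964


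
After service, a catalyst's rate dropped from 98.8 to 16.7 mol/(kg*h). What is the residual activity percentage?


Activity (%) = (rate_used / rate_fresh) * 100
rate_used = 16.7, rate_fresh = 98.8
= (16.7 / 98.8) * 100
= 0.1690 * 100 = 16.90

16.90 %


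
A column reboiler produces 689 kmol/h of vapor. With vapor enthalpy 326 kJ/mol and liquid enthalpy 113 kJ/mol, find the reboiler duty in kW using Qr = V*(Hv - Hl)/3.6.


Qr = 689 * (326 - 113) / 3.6 = 689 * 213 / 3.6 = 40770

40770 kW


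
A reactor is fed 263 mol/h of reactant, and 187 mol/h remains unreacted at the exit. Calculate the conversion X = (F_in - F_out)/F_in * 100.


X = (F_in - F_out) / F_in * 100
Moles reacted = 263 - 187 = 76
X = 76 / 263 * 100
= 0.2890 * 100
= 28.90 %

28.90 %


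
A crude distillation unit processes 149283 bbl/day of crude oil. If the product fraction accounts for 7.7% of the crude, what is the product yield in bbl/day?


Crude throughput = 149283 bbl/day
Fraction yield = 7.7%
yield = throughput * fraction / 100
yield = 149283 * 7.7 / 100 = 11494.791

11494.791 bbl/day


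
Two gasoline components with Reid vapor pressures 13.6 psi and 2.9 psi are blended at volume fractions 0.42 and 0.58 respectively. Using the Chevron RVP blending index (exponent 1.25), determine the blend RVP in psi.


Chevron index: RVP_blend = (sum xi*RVPi^1.25)^(1/1.25)
RVP^1.25 terms: 0.42 * 13.6^1.25 + 0.58 * 2.9^1.25 = 13.1641
RVP_blend = 13.1641^(1/1.25) = 7.862

7.862 psi


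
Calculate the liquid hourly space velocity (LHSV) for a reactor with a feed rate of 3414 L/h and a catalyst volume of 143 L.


LHSV = volumetric feed rate / catalyst volume
= 3414 L/h / 143 L
= 23.87 h^-1

23.87 h^-1


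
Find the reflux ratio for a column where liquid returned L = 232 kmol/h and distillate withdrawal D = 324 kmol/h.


Reflux ratio definition: R = L / D (liquid returned / distillate withdrawn)
L = 232 kmol/h, D = 324 kmol/h
R = 232 / 324 = 0.7160

0.7160


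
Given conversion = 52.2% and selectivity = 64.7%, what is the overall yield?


Overall yield = conversion (%) * selectivity (%) / 100
Conversion = 52.2%, Selectivity = 64.7%
Y = 52.2 * 64.7 / 100
= 33.7734 %

33.7734 %


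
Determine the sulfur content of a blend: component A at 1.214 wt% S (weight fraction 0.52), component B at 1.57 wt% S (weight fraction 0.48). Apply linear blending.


Linear sulfur blending: S_blend = x1*S1 + x2*S2
Contribution 1: 0.52 * 1.214 = 0.63128 wt%
Contribution 2: 0.48 * 1.57 = 0.7536 wt%
S_blend = 0.63128 + 0.7536 = 1.38488

1.38488 wt%


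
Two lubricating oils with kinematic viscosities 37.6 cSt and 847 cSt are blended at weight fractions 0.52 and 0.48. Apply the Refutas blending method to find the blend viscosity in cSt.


Refutas method: VBN_i = 14.534*ln(ln(visc_i + 0.8)) + 10.975, blended linearly by mass fraction; since VBN is linear in VBI_i = ln(ln(visc_i + 0.8)) and the fractions sum to 1, blend VBI directly: visc = exp(exp(VBI_blend)) - 0.8
VBI_1 = ln(ln(37.6 + 0.8)) = 1.29419
VBI_2 = ln(ln(847 + 0.8)) = 1.90845
VBI_blend = 0.52 * 1.29419 + 0.48 * 1.90845 = 1.58903
visc_blend = exp(exp(1.58903)) - 0.8 = 133.4

133.4 cSt


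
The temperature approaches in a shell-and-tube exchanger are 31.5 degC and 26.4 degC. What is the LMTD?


LMTD = (dT1 - dT2) / ln(dT1/dT2)
= (31.5 - 26.4) / ln(31.5 / 26.4) = 5.1 / 0.176624 = 28.87

28.87 degC


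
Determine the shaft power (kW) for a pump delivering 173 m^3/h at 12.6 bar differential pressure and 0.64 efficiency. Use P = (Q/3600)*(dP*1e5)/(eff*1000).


Q = 173 / 3600 = 0.0480556 m^3/s
P = 0.0480556 * (12.6 * 1e5) / 0.64 / 1000 = 94.61

94.61 kW


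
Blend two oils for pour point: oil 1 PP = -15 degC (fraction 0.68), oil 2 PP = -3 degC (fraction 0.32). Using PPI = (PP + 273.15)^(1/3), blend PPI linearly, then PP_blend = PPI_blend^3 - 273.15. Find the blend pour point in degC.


PPI_1 = (-15 + 273.15)^(1/3) = 6.36733
PPI_2 = (-3 + 273.15)^(1/3) = 6.464501
PPI_blend = 0.68 * 6.36733 + 0.32 * 6.464501 = 6.398425
PP_blend = 6.398425^3 - 273.15 = 261.9505 - 273.15 = -11.2

-11.2 degC


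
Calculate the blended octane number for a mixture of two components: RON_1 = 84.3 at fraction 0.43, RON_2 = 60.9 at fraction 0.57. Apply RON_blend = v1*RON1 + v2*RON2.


Linear blending: RON_blend = sum(vi * RONi)
Contribution 1: 0.43 * 84.3 = 36.249
Contribution 2: 0.57 * 60.9 = 34.713
RON_blend = 36.249 + 34.713 = 70.962

70.962


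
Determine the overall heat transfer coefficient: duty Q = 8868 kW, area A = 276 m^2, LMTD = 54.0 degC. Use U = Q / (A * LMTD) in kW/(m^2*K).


From Q = U*A*LMTD, U = Q / (A * LMTD)
U = 8868 / (276 * 54.0) = 8868 / 14904 = 0.5950

0.5950 kW/(m^2*K)


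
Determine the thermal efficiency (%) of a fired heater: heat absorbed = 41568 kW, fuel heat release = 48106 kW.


Furnace efficiency = Q_absorbed / Q_fuel * 100
= 41568 / 48106 * 100 = 86.41

86.41 %


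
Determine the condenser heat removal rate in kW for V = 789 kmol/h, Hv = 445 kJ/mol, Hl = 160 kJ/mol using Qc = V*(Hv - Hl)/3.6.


Qc = 789 * (445 - 160) / 3.6 = 789 * 285 / 3.6 = 62460

62460 kW


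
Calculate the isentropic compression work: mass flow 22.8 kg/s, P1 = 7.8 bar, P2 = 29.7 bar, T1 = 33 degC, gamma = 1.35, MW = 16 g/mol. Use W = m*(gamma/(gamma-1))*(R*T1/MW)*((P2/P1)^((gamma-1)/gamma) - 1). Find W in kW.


Isentropic work: W = m*(gamma/(gamma-1))*(R*T1/MW)*((P2/P1)^((gamma-1)/gamma) - 1)
T1 = 33 + 273.15 = 306.15 K
Pressure ratio = 29.7 / 7.8 = 3.80769
Exponent = (1.35 - 1)/1.35 = 0.259259
(P2/P1)^exp - 1 = 3.80769^0.259259 - 1 = 0.414301
W = 22.8 * 1.35 / 0.35 * 8.314 * 306.15 / 16 * 0.414301 = 5796

5796 kW


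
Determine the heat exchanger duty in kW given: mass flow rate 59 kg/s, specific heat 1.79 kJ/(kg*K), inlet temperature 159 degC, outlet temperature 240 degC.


Q = m_dot * cp * delta_T
delta_T = 240 - 159 = 81 K
Q = 59 * 1.79 * 81
= 105.61 * 81
= 8554.41 kW

8554.41 kW


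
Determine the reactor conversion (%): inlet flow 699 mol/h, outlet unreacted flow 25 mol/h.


X = (F_in - F_out) / F_in * 100
Moles reacted = 699 - 25 = 674
X = 674 / 699 * 100
= 0.9642 * 100
= 96.42 %

96.42 %


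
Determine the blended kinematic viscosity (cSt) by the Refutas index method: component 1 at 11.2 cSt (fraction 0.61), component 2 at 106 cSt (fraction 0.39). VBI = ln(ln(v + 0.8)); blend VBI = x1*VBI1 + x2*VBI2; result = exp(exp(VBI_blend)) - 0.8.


Refutas method: VBN_i = 14.534*ln(ln(visc_i + 0.8)) + 10.975, blended linearly by mass fraction; since VBN is linear in VBI_i = ln(ln(visc_i + 0.8)) and the fractions sum to 1, blend VBI directly: visc = exp(exp(VBI_blend)) - 0.8
VBI_1 = ln(ln(11.2 + 0.8)) = 0.910235
VBI_2 = ln(ln(106 + 0.8)) = 1.54136
VBI_blend = 0.61 * 0.910235 + 0.39 * 1.54136 = 1.15637
visc_blend = exp(exp(1.15637)) - 0.8 = 23.21

23.21 cSt


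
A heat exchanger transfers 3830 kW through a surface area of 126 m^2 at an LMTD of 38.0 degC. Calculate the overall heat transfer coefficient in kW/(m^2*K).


From Q = U*A*LMTD, U = Q / (A * LMTD)
U = 3830 / (126 * 38.0) = 3830 / 4788 = 0.7999

0.7999 kW/(m^2*K)


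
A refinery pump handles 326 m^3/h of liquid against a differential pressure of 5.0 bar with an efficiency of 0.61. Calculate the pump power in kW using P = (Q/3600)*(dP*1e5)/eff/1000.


Q = 326 / 3600 = 0.0905556 m^3/s
P = 0.0905556 * (5.0 * 1e5) / 0.61 / 1000 = 74.23

74.23 kW


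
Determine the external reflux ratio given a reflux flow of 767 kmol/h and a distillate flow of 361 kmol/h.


Reflux ratio definition: R = L / D (liquid returned / distillate withdrawn)
L = 767 kmol/h, D = 361 kmol/h
R = 767 / 361 = 2.125

2.125


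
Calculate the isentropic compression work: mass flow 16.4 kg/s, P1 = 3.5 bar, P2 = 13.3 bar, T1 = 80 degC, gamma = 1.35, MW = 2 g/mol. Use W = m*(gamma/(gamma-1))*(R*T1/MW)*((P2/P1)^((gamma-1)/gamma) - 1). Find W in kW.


Isentropic work: W = m*(gamma/(gamma-1))*(R*T1/MW)*((P2/P1)^((gamma-1)/gamma) - 1)
T1 = 80 + 273.15 = 353.15 K
Pressure ratio = 13.3 / 3.5 = 3.8
Exponent = (1.35 - 1)/1.35 = 0.259259
(P2/P1)^exp - 1 = 3.8^0.259259 - 1 = 0.41356
W = 16.4 * 1.35 / 0.35 * 8.314 * 353.15 / 2 * 0.41356 = 38400

38400 kW


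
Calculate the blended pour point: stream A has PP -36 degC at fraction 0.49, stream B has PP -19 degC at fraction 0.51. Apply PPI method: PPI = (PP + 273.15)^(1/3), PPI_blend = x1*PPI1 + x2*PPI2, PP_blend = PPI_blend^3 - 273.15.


PPI_1 = (-36 + 273.15)^(1/3) = 6.189768
PPI_2 = (-19 + 273.15)^(1/3) = 6.334272
PPI_blend = 0.49 * 6.189768 + 0.51 * 6.334272 = 6.263465
PP_blend = 6.263465^3 - 273.15 = 245.722 - 273.15 = -27.43

-27.43 degC


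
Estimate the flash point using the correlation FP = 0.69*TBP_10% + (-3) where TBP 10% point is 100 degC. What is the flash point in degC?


FP = 0.69 * 100 + (-3) = 66

66 degC


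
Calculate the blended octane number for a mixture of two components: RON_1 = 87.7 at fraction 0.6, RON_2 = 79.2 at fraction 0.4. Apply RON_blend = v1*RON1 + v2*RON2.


Linear blending: RON_blend = sum(vi * RONi)
Contribution 1: 0.6 * 87.7 = 52.62
Contribution 2: 0.4 * 79.2 = 31.68
RON_blend = 52.62 + 31.68 = 84.3

84.3


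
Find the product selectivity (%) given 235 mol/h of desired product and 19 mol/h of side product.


Selectivity = desired / (desired + undesired) * 100
Total products = 235 + 19 = 254 mol/h
S = 235 / 254 * 100
= 0.9252 * 100
= 92.52 %

92.52 %


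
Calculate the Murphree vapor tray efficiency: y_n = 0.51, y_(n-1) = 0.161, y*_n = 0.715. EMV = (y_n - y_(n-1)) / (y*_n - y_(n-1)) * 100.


Murphree vapor efficiency: EMV = (y_n - y_(n-1)) / (y*_n - y_(n-1)) * 100
EMV = (0.51 - 0.161) / (0.715 - 0.161) * 100 = 0.349 / 0.554 * 100 = 63.00

63.00 %


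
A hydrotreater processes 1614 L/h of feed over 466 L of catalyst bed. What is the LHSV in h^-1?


LHSV = volumetric feed rate / catalyst volume
= 1614 L/h / 466 L
= 3.464 h^-1

3.464 h^-1


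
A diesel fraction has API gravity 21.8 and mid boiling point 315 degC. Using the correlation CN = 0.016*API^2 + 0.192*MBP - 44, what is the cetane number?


CN = 0.016 * 21.8^2 + 0.192 * 315 - 44
CN = 7.60384 + 60.48 - 44 = 24.08384

24.08384


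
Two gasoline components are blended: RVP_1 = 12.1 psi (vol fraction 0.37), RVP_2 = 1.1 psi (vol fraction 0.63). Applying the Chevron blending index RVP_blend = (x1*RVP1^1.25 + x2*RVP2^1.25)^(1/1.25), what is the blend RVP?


Chevron index: RVP_blend = (sum xi*RVPi^1.25)^(1/1.25)
RVP^1.25 terms: 0.37 * 12.1^1.25 + 0.63 * 1.1^1.25 = 9.05965
RVP_blend = 9.05965^(1/1.25) = 5.830

5.830 psi


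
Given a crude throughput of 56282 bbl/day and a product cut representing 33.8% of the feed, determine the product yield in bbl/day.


Crude throughput = 56282 bbl/day
Fraction yield = 33.8%
yield = throughput * fraction / 100
yield = 56282 * 33.8 / 100 = 19023.316

19023.316 bbl/day


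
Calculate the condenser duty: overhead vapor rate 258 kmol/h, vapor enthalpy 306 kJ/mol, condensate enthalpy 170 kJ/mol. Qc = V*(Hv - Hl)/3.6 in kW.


Qc = 258 * (306 - 170) / 3.6 = 258 * 136 / 3.6 = 9747

9747 kW


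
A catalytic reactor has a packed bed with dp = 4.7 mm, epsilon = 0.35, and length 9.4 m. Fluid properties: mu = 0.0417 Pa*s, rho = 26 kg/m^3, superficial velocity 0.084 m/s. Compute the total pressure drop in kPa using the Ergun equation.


dp = 4.7 mm = 0.0047 m
Viscous term = 150*0.0417*0.084*(1-0.35)^2 / (0.0047^2*0.35^3) = 234387
Inertial term = 1.75*26*0.084^2*(1-0.35) / (0.0047*0.35^3) = 1035.57
dP/L = 234387 + 1035.57 = 235423 Pa/m
dP = 235423 * 9.4 / 1000 = 2213 kPa

2213 kPa


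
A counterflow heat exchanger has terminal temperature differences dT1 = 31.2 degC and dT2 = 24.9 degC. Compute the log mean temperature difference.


LMTD = (dT1 - dT2) / ln(dT1/dT2)
= (31.2 - 24.9) / ln(31.2 / 24.9) = 6.3 / 0.22555 = 27.93

27.93 degC


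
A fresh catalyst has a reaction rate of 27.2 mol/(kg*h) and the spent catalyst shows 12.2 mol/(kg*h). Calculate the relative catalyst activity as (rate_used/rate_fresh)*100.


Activity (%) = (rate_used / rate_fresh) * 100
rate_used = 12.2, rate_fresh = 27.2
= (12.2 / 27.2) * 100
= 0.4485 * 100 = 44.85

44.85 %


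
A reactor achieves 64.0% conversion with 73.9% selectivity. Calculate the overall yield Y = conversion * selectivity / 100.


Overall yield = conversion (%) * selectivity (%) / 100
Conversion = 64.0%, Selectivity = 73.9%
Y = 64.0 * 73.9 / 100
= 47.296 %

47.296 %


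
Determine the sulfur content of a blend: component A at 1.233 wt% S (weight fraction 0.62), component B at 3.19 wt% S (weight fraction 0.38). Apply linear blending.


Linear sulfur blending: S_blend = x1*S1 + x2*S2
Contribution 1: 0.62 * 1.233 = 0.76446 wt%
Contribution 2: 0.38 * 3.19 = 1.2122 wt%
S_blend = 0.76446 + 1.2122 = 1.97666

1.97666 wt%
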